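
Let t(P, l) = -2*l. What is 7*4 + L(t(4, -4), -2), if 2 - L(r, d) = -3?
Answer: 33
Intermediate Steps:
L(r, d) = 5 (L(r, d) = 2 - 1*(-3) = 2 + 3 = 5)
7*4 + L(t(4, -4), -2) = 7*4 + 5 = 28 + 5 = 33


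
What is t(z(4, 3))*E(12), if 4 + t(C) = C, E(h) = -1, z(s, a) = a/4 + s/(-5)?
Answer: 81/20 ≈ 4.0500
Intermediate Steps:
z(s, a) = -s/5 + a/4 (z(s, a) = a*(¼) + s*(-⅕) = a/4 - s/5 = -s/5 + a/4)
t(C) = -4 + C
t(z(4, 3))*E(12) = (-4 + (-⅕*4 + (¼)*3))*(-1) = (-4 + (-⅘ + ¾))*(-1) = (-4 - 1/20)*(-1) = -81/20*(-1) = 81/20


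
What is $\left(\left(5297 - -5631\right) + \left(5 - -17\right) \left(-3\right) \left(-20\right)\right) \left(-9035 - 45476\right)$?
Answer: $-667650728$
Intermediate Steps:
$\left(\left(5297 - -5631\right) + \left(5 - -17\right) \left(-3\right) \left(-20\right)\right) \left(-9035 - 45476\right) = \left(\left(5297 + 5631\right) + \left(5 + 17\right) \left(-3\right) \left(-20\right)\right) \left(-54511\right) = \left(10928 + 22 \left(-3\right) \left(-20\right)\right) \left(-54511\right) = \left(10928 - -1320\right) \left(-54511\right) = \left(10928 + 1320\right) \left(-54511\right) = 12248 \left(-54511\right) = -667650728$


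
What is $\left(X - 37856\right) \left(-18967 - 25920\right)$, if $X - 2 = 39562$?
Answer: $-76666996$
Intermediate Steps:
$X = 39564$ ($X = 2 + 39562 = 39564$)
$\left(X - 37856\right) \left(-18967 - 25920\right) = \left(39564 - 37856\right) \left(-18967 - 25920\right) = 1708 \left(-44887\right) = -76666996$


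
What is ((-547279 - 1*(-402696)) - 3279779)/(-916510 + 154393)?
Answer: 1141454/254039 ≈ 4.4932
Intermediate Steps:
((-547279 - 1*(-402696)) - 3279779)/(-916510 + 154393) = ((-547279 + 402696) - 3279779)/(-762117) = (-144583 - 3279779)*(-1/762117) = -3424362*(-1/762117) = 1141454/254039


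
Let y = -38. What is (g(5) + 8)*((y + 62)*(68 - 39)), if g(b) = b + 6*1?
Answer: 13224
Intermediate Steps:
g(b) = 6 + b (g(b) = b + 6 = 6 + b)
(g(5) + 8)*((y + 62)*(68 - 39)) = ((6 + 5) + 8)*((-38 + 62)*(68 - 39)) = (11 + 8)*(24*29) = 19*696 = 13224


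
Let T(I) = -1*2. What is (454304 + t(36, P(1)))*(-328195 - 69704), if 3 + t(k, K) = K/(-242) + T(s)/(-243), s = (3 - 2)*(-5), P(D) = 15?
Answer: -393708113234965/2178 ≈ -1.8077e+11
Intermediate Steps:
s = -5 (s = 1*(-5) = -5)
T(I) = -2
t(k, K) = -727/243 - K/242 (t(k, K) = -3 + (K/(-242) - 2/(-243)) = -3 + (K*(-1/242) - 2*(-1/243)) = -3 + (-K/242 + 2/243) = -3 + (2/243 - K/242) = -727/243 - K/242)
(454304 + t(36, P(1)))*(-328195 - 69704) = (454304 + (-727/243 - 1/242*15))*(-328195 - 69704) = (454304 + (-727/243 - 15/242))*(-397899) = (454304 - 179579/58806)*(-397899) = (26715621445/58806)*(-397899) = -393708113234965/2178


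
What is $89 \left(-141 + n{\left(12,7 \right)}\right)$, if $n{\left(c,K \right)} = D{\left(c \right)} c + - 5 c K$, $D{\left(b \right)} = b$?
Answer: $-37113$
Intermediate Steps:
$n{\left(c,K \right)} = c^{2} - 5 K c$ ($n{\left(c,K \right)} = c c + - 5 c K = c^{2} - 5 K c$)
$89 \left(-141 + n{\left(12,7 \right)}\right) = 89 \left(-141 + 12 \left(12 - 35\right)\right) = 89 \left(-141 + 12 \left(-23\right)\right) = 89 \left(-141 - 276\right) = 89 \left(-417\right) = -37113$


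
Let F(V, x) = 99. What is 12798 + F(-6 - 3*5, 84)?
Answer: 12897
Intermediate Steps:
12798 + F(-6 - 3*5, 84) = 12798 + 99 = 12897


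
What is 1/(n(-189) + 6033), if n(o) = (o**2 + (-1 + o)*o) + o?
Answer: 1/77475 ≈ 1.2907e-5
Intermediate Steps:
n(o) = o + o**2 + o*(-1 + o) (n(o) = (o**2 + o*(-1 + o)) + o = o + o**2 + o*(-1 + o))
1/(n(-189) + 6033) = 1/(2*(-189)**2 + 6033) = 1/(2*35721 + 6033) = 1/(71442 + 6033) = 1/77475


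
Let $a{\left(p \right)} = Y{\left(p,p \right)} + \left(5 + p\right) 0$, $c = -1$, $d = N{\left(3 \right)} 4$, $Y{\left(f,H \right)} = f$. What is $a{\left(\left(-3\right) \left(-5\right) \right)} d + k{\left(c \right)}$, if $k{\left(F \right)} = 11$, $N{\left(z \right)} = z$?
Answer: $191$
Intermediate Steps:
$d = 12$ ($d = 3 \cdot 4 = 12$)
$a{\left(p \right)} = p$ ($a{\left(p \right)} = p + \left(5 + p\right) 0 = p + 0 = p$)
$a{\left(\left(-3\right) \left(-5\right) \right)} d + k{\left(c \right)} = \left(-3\right) \left(-5\right) 12 + 11 = 15 \cdot 12 + 11 = 180 + 11 = 191$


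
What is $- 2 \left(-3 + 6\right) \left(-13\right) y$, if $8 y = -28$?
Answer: $-273$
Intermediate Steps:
$y = - \frac{7}{2}$ ($y = \frac{1}{8} \left(-28\right) = - \frac{7}{2} \approx -3.5$)
$- 2 \left(-3 + 6\right) \left(-13\right) y = - 2 \left(-3 + 6\right) \left(-13\right) \left(- \frac{7}{2}\right) = \left(-2\right) 3 \left(-13\right) \left(- \frac{7}{2}\right) = \left(-6\right) \left(-13\right) \left(- \frac{7}{2}\right) = 78 \left(- \frac{7}{2}\right) = -273$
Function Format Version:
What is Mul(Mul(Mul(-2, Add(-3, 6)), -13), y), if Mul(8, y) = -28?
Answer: -273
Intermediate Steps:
y = Rational(-7, 2) (y = Mul(Rational(1, 8), -28) = Rational(-7, 2) ≈ -3.5000)
Mul(Mul(Mul(-2, Add(-3, 6)), -13), y) = Mul(Mul(Mul(-2, Add(-3, 6)), -13), Rational(-7, 2)) = Mul(Mul(Mul(-2, 3), -13), Rational(-7, 2)) = Mul(Mul(-6, -13), Rational(-7, 2)) = Mul(78, Rational(-7, 2)) = -273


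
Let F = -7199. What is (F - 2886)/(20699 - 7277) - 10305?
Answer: -138323795/13422 ≈ -10306.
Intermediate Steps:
(F - 2886)/(20699 - 7277) - 10305 = (-7199 - 2886)/(20699 - 7277) - 10305 = -10085/13422 - 10305 = -138323795/13422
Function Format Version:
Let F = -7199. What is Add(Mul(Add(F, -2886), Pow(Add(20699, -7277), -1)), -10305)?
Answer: Rational(-138323795, 13422) ≈ -10306.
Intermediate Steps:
Add(Mul(Add(F, -2886), Pow(Add(20699, -7277), -1)), -10305) = Add(Mul(Add(-7199, -2886), Pow(Add(20699, -7277), -1)), -10305) = Add(Mul(-10085, Pow(13422, -1)), -10305) = Add(Mul(-10085, Rational(1, 13422)), -10305) = Add(Rational(-10085, 13422), -10305) = Rational(-138323795, 13422)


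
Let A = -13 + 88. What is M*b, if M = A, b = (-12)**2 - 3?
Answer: 10575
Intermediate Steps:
b = 141 (b = 144 - 3 = 141)
A = 75
M = 75
M*b = 75*141 = 10575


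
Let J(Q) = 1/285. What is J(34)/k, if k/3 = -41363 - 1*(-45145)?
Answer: 1/3233610 ≈ 3.0925e-7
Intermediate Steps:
k = 11346 (k = 3*(-41363 - 1*(-45145)) = 3*(-41363 + 45145) = 3*3782 = 11346)
J(Q) = 1/285
J(34)/k = (1/285)/11346 = (1/285)*(1/11346) = 1/3233610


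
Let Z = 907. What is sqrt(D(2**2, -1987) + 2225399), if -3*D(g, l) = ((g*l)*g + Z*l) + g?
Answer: sqrt(25530582)/3 ≈ 1684.3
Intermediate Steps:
D(g, l) = -907*l/3 - g/3 - l*g**2/3 (D(g, l) = -(((g*l)*g + 907*l) + g)/3 = -((l*g**2 + 907*l) + g)/3 = -((907*l + l*g**2) + g)/3 = -(g + 907*l + l*g**2)/3 = -907*l/3 - g/3 - l*g**2/3)
sqrt(D(2**2, -1987) + 2225399) = sqrt((-907/3*(-1987) - 1/3*2**2 - 1/3*(-1987)*(2**2)**2) + 2225399) = sqrt((1802209/3 - 1/3*4 - 1/3*(-1987)*4**2) + 2225399) = sqrt((1802209/3 - 4/3 - 1/3*(-1987)*16) + 2225399) = sqrt((1802209/3 - 4/3 + 31792/3) + 2225399) = sqrt(1833997/3 + 2225399) = sqrt(8510194/3) = sqrt(25530582)/3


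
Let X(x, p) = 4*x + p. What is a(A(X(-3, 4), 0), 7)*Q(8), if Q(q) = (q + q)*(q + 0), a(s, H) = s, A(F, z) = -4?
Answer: -512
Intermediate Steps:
X(x, p) = p + 4*x
Q(q) = 2*q**2 (Q(q) = (2*q)*q = 2*q**2)
a(A(X(-3, 4), 0), 7)*Q(8) = -8*8**2 = -8*64 = -4*128 = -512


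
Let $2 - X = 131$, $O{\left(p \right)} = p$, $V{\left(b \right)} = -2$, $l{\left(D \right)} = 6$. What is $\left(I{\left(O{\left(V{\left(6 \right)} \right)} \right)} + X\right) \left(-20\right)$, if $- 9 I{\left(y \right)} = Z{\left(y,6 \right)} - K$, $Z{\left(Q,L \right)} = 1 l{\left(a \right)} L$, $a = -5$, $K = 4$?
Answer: $\frac{23860}{9} \approx 2651.1$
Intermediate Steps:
$X = -129$ ($X = 2 - 131 = -129$)
$Z{\left(Q,L \right)} = 6 L$ ($Z{\left(Q,L \right)} = 1 \cdot 6 L = 6 L$)
$I{\left(y \right)} = - \frac{32}{9}$ ($I{\left(y \right)} = - \frac{6 \cdot 6 - 4}{9} = - \frac{36 - 4}{9} = \left(- \frac{1}{9}\right) 32 = - \frac{32}{9}$)
$\left(I{\left(O{\left(V{\left(6 \right)} \right)} \right)} + X\right) \left(-20\right) = \left(- \frac{32}{9} - 129\right) \left(-20\right) = \left(- \frac{1193}{9}\right) \left(-20\right) = \frac{23860}{9}$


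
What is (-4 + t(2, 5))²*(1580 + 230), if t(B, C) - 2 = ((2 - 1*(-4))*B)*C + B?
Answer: 6516000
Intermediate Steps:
t(B, C) = 2 + B + 6*B*C (t(B, C) = 2 + (((2 - 1*(-4))*B)*C + B) = 2 + (((2 + 4)*B)*C + B) = 2 + ((6*B)*C + B) = 2 + (6*B*C + B) = 2 + (B + 6*B*C) = 2 + B + 6*B*C)
(-4 + t(2, 5))²*(1580 + 230) = (-4 + (2 + 2 + 6*2*5))²*(1580 + 230) = (-4 + (2 + 2 + 60))²*1810 = (-4 + 64)²*1810 = 60²*1810 = 3600*1810 = 6516000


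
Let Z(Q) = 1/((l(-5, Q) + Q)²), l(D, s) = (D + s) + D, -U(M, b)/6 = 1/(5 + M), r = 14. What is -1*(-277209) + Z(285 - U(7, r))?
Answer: 87243493690/314721 ≈ 2.7721e+5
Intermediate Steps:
U(M, b) = -6/(5 + M)
l(D, s) = s + 2*D
Z(Q) = (-10 + 2*Q)⁻² (Z(Q) = 1/(((Q + 2*(-5)) + Q)²) = 1/(((Q - 10) + Q)²) = 1/(((-10 + Q) + Q)²) = 1/((-10 + 2*Q)²) = (-10 + 2*Q)⁻²)
-1*(-277209) + Z(285 - U(7, r)) = -1*(-277209) + 1/(4*(-5 + (285 - (-6)/(5 + 7)))²) = 277209 + 1/(4*(-5 + (285 - (-6)/12))²) = 277209 + 1/(4*(-5 + (285 - 1*(-½)))²) = 277209 + 1/(4*(-5 + (285 + ½))²) = 277209 + 1/(4*(-5 + 571/2)²) = 277209 + 1/(4*(561/2)²) = 277209 + (¼)*(4/314721) = 277209 + 1/314721 = 87243493690/314721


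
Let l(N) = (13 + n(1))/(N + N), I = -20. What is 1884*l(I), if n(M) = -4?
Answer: -4239/10 ≈ -423.90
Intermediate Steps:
l(N) = 9/(2*N) (l(N) = (13 - 4)/(N + N) = 9/((2*N)) = 9*(1/(2*N)) = 9/(2*N))
1884*l(I) = 1884*((9/2)/(-20)) = 1884*((9/2)*(-1/20)) = 1884*(-9/40) = -4239/10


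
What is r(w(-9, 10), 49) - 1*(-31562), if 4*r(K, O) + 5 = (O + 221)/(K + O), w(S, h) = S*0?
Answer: 6186177/196 ≈ 31562.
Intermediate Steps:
w(S, h) = 0
r(K, O) = -5/4 + (221 + O)/(4*(K + O)) (r(K, O) = -5/4 + ((O + 221)/(K + O))/4 = -5/4 + ((221 + O)/(K + O))/4 = -5/4 + (221 + O)/(4*(K + O)))
r(w(-9, 10), 49) - 1*(-31562) = (221/4 - 1*49 - 5/4*0)/(0 + 49) - 1*(-31562) = (221/4 - 49 + 0)/49 + 31562 = (1/49)*(25/4) + 31562 = 25/196 + 31562 = 6186177/196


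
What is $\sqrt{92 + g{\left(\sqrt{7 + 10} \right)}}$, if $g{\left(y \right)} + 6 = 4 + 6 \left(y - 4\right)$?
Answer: $\sqrt{66 + 6 \sqrt{17}} \approx 9.5257$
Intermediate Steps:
$g{\left(y \right)} = -26 + 6 y$ ($g{\left(y \right)} = -6 + \left(4 + 6 \left(y - 4\right)\right) = -6 + \left(4 + 6 \left(-4 + y\right)\right) = -6 + \left(4 + \left(-24 + 6 y\right)\right) = -6 + \left(-20 + 6 y\right) = -26 + 6 y$)
$\sqrt{92 + g{\left(\sqrt{7 + 10} \right)}} = \sqrt{92 - \left(26 - 6 \sqrt{7 + 10}\right)} = \sqrt{92 - \left(26 - 6 \sqrt{17}\right)} = \sqrt{66 + 6 \sqrt{17}}$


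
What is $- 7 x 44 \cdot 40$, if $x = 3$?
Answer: $-36960$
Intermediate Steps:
$- 7 x 44 \cdot 40 = \left(-7\right) 3 \cdot 44 \cdot 40 = \left(-21\right) 44 \cdot 40 = \left(-924\right) 40 = -36960$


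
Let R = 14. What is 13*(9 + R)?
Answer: 299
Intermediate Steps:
13*(9 + R) = 13*(9 + 14) = 13*23 = 299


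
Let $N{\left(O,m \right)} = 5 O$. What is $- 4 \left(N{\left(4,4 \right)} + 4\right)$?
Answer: $-96$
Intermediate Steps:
$- 4 \left(N{\left(4,4 \right)} + 4\right) = - 4 \left(5 \cdot 4 + 4\right) = - 4 \left(20 + 4\right) = \left(-4\right) 24 = -96$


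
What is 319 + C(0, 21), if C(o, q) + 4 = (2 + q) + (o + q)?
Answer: 359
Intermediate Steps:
C(o, q) = -2 + o + 2*q (C(o, q) = -4 + ((2 + q) + (o + q)) = -4 + (2 + o + 2*q) = -2 + o + 2*q)
319 + C(0, 21) = 319 + (-2 + 0 + 2*21) = 319 + (-2 + 0 + 42) = 319 + 40 = 359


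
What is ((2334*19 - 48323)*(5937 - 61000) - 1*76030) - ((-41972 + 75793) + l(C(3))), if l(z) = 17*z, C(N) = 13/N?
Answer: 656626879/3 ≈ 2.1888e+8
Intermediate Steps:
((2334*19 - 48323)*(5937 - 61000) - 1*76030) - ((-41972 + 75793) + l(C(3))) = ((2334*19 - 48323)*(5937 - 61000) - 1*76030) - ((-41972 + 75793) + 17*(13/3)) = ((44346 - 48323)*(-55063) - 76030) - (33821 + 17*(13*(⅓))) = (-3977*(-55063) - 76030) - (33821 + 17*(13/3)) = (218985551 - 76030) - (33821 + 221/3) = 218909521 - 1*101684/3 = 218909521 - 101684/3 = 656626879/3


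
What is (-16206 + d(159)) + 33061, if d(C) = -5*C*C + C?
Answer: -109391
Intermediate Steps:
d(C) = C - 5*C² (d(C) = -5*C² + C = C - 5*C²)
(-16206 + d(159)) + 33061 = (-16206 + 159*(1 - 5*159)) + 33061 = (-16206 + 159*(1 - 795)) + 33061 = (-16206 + 159*(-794)) + 33061 = (-16206 - 126246) + 33061 = -142452 + 33061 = -109391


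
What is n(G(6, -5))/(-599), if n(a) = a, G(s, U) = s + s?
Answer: -12/599 ≈ -0.020033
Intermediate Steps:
G(s, U) = 2*s
n(G(6, -5))/(-599) = (2*6)/(-599) = 12*(-1/599) = -12/599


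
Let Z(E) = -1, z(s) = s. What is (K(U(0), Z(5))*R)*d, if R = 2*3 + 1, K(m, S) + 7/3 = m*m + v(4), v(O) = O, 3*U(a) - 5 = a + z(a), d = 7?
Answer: 1960/9 ≈ 217.78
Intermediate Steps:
U(a) = 5/3 + 2*a/3 (U(a) = 5/3 + (a + a)/3 = 5/3 + (2*a)/3 = 5/3 + 2*a/3)
K(m, S) = 5/3 + m**2 (K(m, S) = -7/3 + (m*m + 4) = -7/3 + (m**2 + 4) = -7/3 + (4 + m**2) = 5/3 + m**2)
R = 7 (R = 6 + 1 = 7)
(K(U(0), Z(5))*R)*d = ((5/3 + (5/3 + (2/3)*0)**2)*7)*7 = ((5/3 + (5/3 + 0)**2)*7)*7 = ((5/3 + (5/3)**2)*7)*7 = ((5/3 + 25/9)*7)*7 = ((40/9)*7)*7 = (280/9)*7 = 1960/9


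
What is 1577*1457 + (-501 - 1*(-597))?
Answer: 2297785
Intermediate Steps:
1577*1457 + (-501 - 1*(-597)) = 2297689 + (-501 + 597) = 2297689 + 96 = 2297785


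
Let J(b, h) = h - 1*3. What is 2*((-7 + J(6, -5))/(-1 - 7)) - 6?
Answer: -9/4 ≈ -2.2500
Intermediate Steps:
J(b, h) = -3 + h (J(b, h) = h - 3 = -3 + h)
2*((-7 + J(6, -5))/(-1 - 7)) - 6 = 2*((-7 + (-3 - 5))/(-1 - 7)) - 6 = 2*((-7 - 8)/(-8)) - 6 = 2*(-15*(-⅛)) - 6 = 2*(15/8) - 6 = 15/4 - 6 = -9/4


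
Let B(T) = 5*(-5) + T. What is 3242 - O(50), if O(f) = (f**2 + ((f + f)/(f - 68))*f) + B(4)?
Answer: 9367/9 ≈ 1040.8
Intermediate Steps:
B(T) = -25 + T
O(f) = -21 + f**2 + 2*f**2/(-68 + f) (O(f) = (f**2 + ((f + f)/(f - 68))*f) + (-25 + 4) = (f**2 + ((2*f)/(-68 + f))*f) - 21 = (f**2 + (2*f/(-68 + f))*f) - 21 = (f**2 + 2*f**2/(-68 + f)) - 21 = -21 + f**2 + 2*f**2/(-68 + f))
3242 - O(50) = 3242 - (1428 + 50**3 - 66*50**2 - 21*50)/(-68 + 50) = 3242 - (1428 + 125000 - 66*2500 - 1050)/(-18) = 3242 - (-1)*(1428 + 125000 - 165000 - 1050)/18 = 3242 - (-1)*(-39622)/18 = 3242 - 1*19811/9 = 3242 - 19811/9 = 9367/9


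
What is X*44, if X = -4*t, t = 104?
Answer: -18304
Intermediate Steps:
X = -416 (X = -4*104 = -416)
X*44 = -416*44 = -18304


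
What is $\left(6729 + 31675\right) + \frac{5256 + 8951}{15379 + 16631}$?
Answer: $\frac{1229326247}{32010} \approx 38404.0$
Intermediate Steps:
$\left(6729 + 31675\right) + \frac{5256 + 8951}{15379 + 16631} = 38404 + \frac{14207}{32010} = \frac{1229326247}{32010}$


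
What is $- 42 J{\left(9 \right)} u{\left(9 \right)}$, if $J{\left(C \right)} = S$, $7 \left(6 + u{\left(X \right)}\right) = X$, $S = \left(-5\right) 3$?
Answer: $-2970$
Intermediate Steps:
$S = -15$
$u{\left(X \right)} = -6 + \frac{X}{7}$
$J{\left(C \right)} = -15$
$- 42 J{\left(9 \right)} u{\left(9 \right)} = \left(-42\right) \left(-15\right) \left(-6 + \frac{1}{7} \cdot 9\right) = 630 \left(-6 + \frac{9}{7}\right) = 630 \left(- \frac{33}{7}\right) = -2970$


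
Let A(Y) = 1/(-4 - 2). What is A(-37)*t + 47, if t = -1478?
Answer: 880/3 ≈ 293.33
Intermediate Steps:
A(Y) = -⅙ (A(Y) = 1/(-6) = -⅙)
A(-37)*t + 47 = -⅙*(-1478) + 47 = 739/3 + 47 = 880/3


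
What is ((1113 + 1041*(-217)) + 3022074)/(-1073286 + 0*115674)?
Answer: -155405/59627 ≈ -2.6063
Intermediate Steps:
((1113 + 1041*(-217)) + 3022074)/(-1073286 + 0*115674) = ((1113 - 225897) + 3022074)/(-1073286 + 0) = (-224784 + 3022074)/(-1073286) = 2797290*(-1/1073286) = -155405/59627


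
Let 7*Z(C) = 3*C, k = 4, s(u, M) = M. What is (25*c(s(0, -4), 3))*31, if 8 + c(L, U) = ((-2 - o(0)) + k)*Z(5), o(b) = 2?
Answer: -6200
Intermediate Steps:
Z(C) = 3*C/7 (Z(C) = (3*C)/7 = 3*C/7)
c(L, U) = -8 (c(L, U) = -8 + ((-2 - 1*2) + 4)*((3/7)*5) = -8 + ((-2 - 2) + 4)*(15/7) = -8 + (-4 + 4)*(15/7) = -8 + 0*(15/7) = -8 + 0 = -8)
(25*c(s(0, -4), 3))*31 = (25*(-8))*31 = -200*31 = -6200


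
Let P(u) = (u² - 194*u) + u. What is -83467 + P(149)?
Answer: -90023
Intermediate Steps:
P(u) = u² - 193*u
-83467 + P(149) = -83467 + 149*(-193 + 149) = -83467 + 149*(-44) = -83467 - 6556 = -90023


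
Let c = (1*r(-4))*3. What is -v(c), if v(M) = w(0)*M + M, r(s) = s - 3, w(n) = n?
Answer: 21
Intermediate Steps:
r(s) = -3 + s
c = -21 (c = (1*(-3 - 4))*3 = (1*(-7))*3 = -7*3 = -21)
v(M) = M (v(M) = 0*M + M = 0 + M = M)
-v(c) = -1*(-21) = 21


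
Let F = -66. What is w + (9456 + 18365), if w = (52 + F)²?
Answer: 28017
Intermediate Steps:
w = 196 (w = (52 - 66)² = (-14)² = 196)
w + (9456 + 18365) = 196 + (9456 + 18365) = 196 + 27821 = 28017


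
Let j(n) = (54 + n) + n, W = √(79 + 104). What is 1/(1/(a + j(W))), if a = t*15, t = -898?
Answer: -13416 + 2*√183 ≈ -13389.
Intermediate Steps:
W = √183 ≈ 13.528
a = -13470 (a = -898*15 = -13470)
j(n) = 54 + 2*n
1/(1/(a + j(W))) = 1/(1/(-13470 + (54 + 2*√183))) = 1/(1/(-13416 + 2*√183)) = -13416 + 2*√183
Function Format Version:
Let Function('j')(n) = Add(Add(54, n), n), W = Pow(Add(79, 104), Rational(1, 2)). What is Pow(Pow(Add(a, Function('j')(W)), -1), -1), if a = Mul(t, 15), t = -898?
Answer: Add(-13416, Mul(2, Pow(183, Rational(1, 2)))) ≈ -13389.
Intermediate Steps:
W = Pow(183, Rational(1, 2)) ≈ 13.528
a = -13470 (a = Mul(-898, 15) = -13470)
Function('j')(n) = Add(54, Mul(2, n))
Pow(Pow(Add(a, Function('j')(W)), -1), -1) = Pow(Pow(Add(-13470, Add(54, Mul(2, Pow(183, Rational(1, 2))))), -1), -1) = Pow(Pow(Add(-13416, Mul(2, Pow(183, Rational(1, 2)))), -1), -1) = Add(-13416, Mul(2, Pow(183, Rational(1, 2))))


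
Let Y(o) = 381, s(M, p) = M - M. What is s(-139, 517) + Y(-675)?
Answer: 381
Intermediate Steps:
s(M, p) = 0
s(-139, 517) + Y(-675) = 0 + 381 = 381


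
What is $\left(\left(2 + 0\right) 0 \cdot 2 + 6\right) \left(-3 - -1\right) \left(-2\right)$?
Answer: $24$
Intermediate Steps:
$\left(\left(2 + 0\right) 0 \cdot 2 + 6\right) \left(-3 - -1\right) \left(-2\right) = \left(2 \cdot 0 \cdot 2 + 6\right) \left(-3 + 1\right) \left(-2\right) = \left(0 \cdot 2 + 6\right) \left(-2\right) \left(-2\right) = \left(0 + 6\right) \left(-2\right) \left(-2\right) = 6 \left(-2\right) \left(-2\right) = \left(-12\right) \left(-2\right) = 24$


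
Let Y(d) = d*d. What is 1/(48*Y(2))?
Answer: 1/192 ≈ 0.0052083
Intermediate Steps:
Y(d) = d**2
1/(48*Y(2)) = 1/(48*2**2) = 1/(48*4) = 1/192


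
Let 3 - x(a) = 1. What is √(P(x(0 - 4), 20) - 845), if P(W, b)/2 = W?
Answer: 29*I ≈ 29.0*I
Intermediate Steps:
x(a) = 2 (x(a) = 3 - 1*1 = 3 - 1 = 2)
P(W, b) = 2*W
√(P(x(0 - 4), 20) - 845) = √(2*2 - 845) = √(4 - 845) = √(-841) = 29*I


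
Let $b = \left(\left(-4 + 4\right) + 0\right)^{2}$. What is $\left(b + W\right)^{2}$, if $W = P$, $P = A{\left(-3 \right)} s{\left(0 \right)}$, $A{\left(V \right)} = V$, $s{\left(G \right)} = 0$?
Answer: $0$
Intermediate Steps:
$b = 0$ ($b = \left(0 + 0\right)^{2} = 0^{2} = 0$)
$P = 0$ ($P = \left(-3\right) 0 = 0$)
$W = 0$
$\left(b + W\right)^{2} = \left(0 + 0\right)^{2} = 0^{2} = 0$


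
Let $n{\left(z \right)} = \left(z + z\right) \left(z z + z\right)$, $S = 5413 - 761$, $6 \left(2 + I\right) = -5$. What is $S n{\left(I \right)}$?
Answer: $- \frac{3697177}{27} \approx -1.3693 \cdot 10^{5}$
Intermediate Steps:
$I = - \frac{17}{6}$ ($I = -2 + \frac{1}{6} \left(-5\right) = -2 - \frac{5}{6} = - \frac{17}{6} \approx -2.8333$)
$S = 4652$ ($S = 5413 - 761 = 4652$)
$n{\left(z \right)} = 2 z \left(z + z^{2}\right)$ ($n{\left(z \right)} = 2 z \left(z^{2} + z\right) = 2 z \left(z + z^{2}\right)$)
$S n{\left(I \right)} = 4652 \cdot 2 \left(- \frac{17}{6}\right)^{2} \left(1 - \frac{17}{6}\right) = 4652 \cdot 2 \cdot \frac{289}{36} \left(- \frac{11}{6}\right) = 4652 \left(- \frac{3179}{108}\right) = - \frac{3697177}{27}$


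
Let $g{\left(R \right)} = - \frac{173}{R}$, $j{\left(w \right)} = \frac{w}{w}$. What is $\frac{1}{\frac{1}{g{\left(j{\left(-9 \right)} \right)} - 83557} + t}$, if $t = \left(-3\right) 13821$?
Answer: $- \frac{83730}{3471696991} \approx -2.4118 \cdot 10^{-5}$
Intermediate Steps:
$j{\left(w \right)} = 1$
$t = -41463$
$\frac{1}{\frac{1}{g{\left(j{\left(-9 \right)} \right)} - 83557} + t} = \frac{1}{\frac{1}{- \frac{173}{1} - 83557} - 41463} = \frac{1}{\frac{1}{\left(-173\right) 1 - 83557} - 41463} = \frac{1}{\frac{1}{-173 - 83557} - 41463} = \frac{1}{\frac{1}{-83730} - 41463} = \frac{1}{- \frac{1}{83730} - 41463} = \frac{1}{- \frac{3471696991}{83730}} = - \frac{83730}{3471696991}$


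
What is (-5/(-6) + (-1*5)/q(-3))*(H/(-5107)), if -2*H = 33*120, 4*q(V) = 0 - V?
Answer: -11550/5107 ≈ -2.2616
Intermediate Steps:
q(V) = -V/4 (q(V) = (0 - V)/4 = (-V)/4 = -V/4)
H = -1980 (H = -33*120/2 = -½*3960 = -1980)
(-5/(-6) + (-1*5)/q(-3))*(H/(-5107)) = (-5/(-6) + (-1*5)/((-¼*(-3))))*(-1980/(-5107)) = (-5*(-⅙) - 5/¾)*(-1980*(-1/5107)) = (⅚ - 5*4/3)*(1980/5107) = (⅚ - 20/3)*(1980/5107) = -35/6*1980/5107 = -11550/5107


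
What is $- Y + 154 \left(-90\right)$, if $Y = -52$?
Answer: $-13808$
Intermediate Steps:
$- Y + 154 \left(-90\right) = \left(-1\right) \left(-52\right) + 154 \left(-90\right) = 52 - 13860 = -13808$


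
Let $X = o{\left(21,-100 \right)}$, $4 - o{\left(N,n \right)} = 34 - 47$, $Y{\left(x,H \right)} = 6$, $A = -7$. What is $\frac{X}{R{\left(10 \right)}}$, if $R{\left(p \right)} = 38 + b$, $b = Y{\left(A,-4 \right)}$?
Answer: $\frac{17}{44} \approx 0.38636$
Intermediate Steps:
$o{\left(N,n \right)} = 17$ ($o{\left(N,n \right)} = 4 - \left(34 - 47\right) = 4 - -13 = 4 + 13 = 17$)
$b = 6$
$R{\left(p \right)} = 44$ ($R{\left(p \right)} = 38 + 6 = 44$)
$X = 17$
$\frac{X}{R{\left(10 \right)}} = \frac{17}{44}$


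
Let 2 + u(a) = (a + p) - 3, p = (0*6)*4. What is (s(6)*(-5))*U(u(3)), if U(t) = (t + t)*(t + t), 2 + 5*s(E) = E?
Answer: -64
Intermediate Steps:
p = 0 (p = 0*4 = 0)
u(a) = -5 + a (u(a) = -2 + ((a + 0) - 3) = -2 + (a - 3) = -2 + (-3 + a) = -5 + a)
s(E) = -⅖ + E/5
U(t) = 4*t² (U(t) = (2*t)*(2*t) = 4*t²)
(s(6)*(-5))*U(u(3)) = ((-⅖ + (⅕)*6)*(-5))*(4*(-5 + 3)²) = ((-⅖ + 6/5)*(-5))*(4*(-2)²) = ((⅘)*(-5))*(4*4) = -4*16 = -64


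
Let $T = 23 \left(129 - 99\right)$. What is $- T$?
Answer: $-690$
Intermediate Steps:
$T = 690$ ($T = 23 \cdot 30 = 690$)
$- T = \left(-1\right) 690 = -690$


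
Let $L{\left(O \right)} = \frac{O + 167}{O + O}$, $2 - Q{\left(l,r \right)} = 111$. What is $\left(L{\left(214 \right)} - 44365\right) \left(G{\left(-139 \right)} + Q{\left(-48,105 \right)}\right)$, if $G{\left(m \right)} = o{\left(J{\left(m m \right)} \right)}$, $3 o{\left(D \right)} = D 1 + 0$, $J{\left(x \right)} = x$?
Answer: $- \frac{180327506983}{642} \approx -2.8088 \cdot 10^{8}$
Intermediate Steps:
$Q{\left(l,r \right)} = -109$ ($Q{\left(l,r \right)} = 2 - 111 = -109$)
$L{\left(O \right)} = \frac{167 + O}{2 O}$
$o{\left(D \right)} = \frac{D}{3}$ ($o{\left(D \right)} = \frac{D 1 + 0}{3} = \frac{D + 0}{3} = \frac{D}{3}$)
$G{\left(m \right)} = \frac{m^{2}}{3}$ ($G{\left(m \right)} = \frac{m m}{3} = \frac{m^{2}}{3}$)
$\left(L{\left(214 \right)} - 44365\right) \left(G{\left(-139 \right)} + Q{\left(-48,105 \right)}\right) = \left(\frac{167 + 214}{2 \cdot 214} - 44365\right) \left(\frac{\left(-139\right)^{2}}{3} - 109\right) = \left(\frac{1}{2} \cdot \frac{1}{214} \cdot 381 - 44365\right) \left(\frac{1}{3} \cdot 19321 - 109\right) = \left(\frac{381}{428} - 44365\right) \left(\frac{19321}{3} - 109\right) = \left(- \frac{18987839}{428}\right) \frac{18994}{3} = - \frac{180327506983}{642}$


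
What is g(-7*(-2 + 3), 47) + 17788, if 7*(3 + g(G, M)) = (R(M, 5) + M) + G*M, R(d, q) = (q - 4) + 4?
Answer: 124218/7 ≈ 17745.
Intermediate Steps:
R(d, q) = q (R(d, q) = (-4 + q) + 4 = q)
g(G, M) = -16/7 + M/7 + G*M/7 (g(G, M) = -3 + ((5 + M) + G*M)/7 = -3 + (5 + M + G*M)/7 = -3 + (5/7 + M/7 + G*M/7) = -16/7 + M/7 + G*M/7)
g(-7*(-2 + 3), 47) + 17788 = (-16/7 + (⅐)*47 + (⅐)*(-7*(-2 + 3))*47) + 17788 = (-16/7 + 47/7 + (⅐)*(-7*1)*47) + 17788 = (-16/7 + 47/7 + (⅐)*(-7)*47) + 17788 = (-16/7 + 47/7 - 47) + 17788 = -298/7 + 17788 = 124218/7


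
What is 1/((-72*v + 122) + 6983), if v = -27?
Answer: 1/9049 ≈ 0.00011051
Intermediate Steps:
1/((-72*v + 122) + 6983) = 1/((-72*(-27) + 122) + 6983) = 1/((1944 + 122) + 6983) = 1/(2066 + 6983) = 1/9049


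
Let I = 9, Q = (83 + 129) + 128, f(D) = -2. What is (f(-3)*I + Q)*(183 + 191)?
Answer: 120428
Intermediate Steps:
Q = 340 (Q = 212 + 128 = 340)
(f(-3)*I + Q)*(183 + 191) = (-2*9 + 340)*(183 + 191) = (-18 + 340)*374 = 322*374 = 120428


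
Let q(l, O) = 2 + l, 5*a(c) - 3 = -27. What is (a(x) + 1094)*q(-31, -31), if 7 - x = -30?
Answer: -157934/5 ≈ -31587.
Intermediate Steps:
x = 37 (x = 7 - 1*(-30) = 7 + 30 = 37)
a(c) = -24/5 (a(c) = ⅗ + (⅕)*(-27) = ⅗ - 27/5 = -24/5)
(a(x) + 1094)*q(-31, -31) = (-24/5 + 1094)*(2 - 31) = (5446/5)*(-29) = -157934/5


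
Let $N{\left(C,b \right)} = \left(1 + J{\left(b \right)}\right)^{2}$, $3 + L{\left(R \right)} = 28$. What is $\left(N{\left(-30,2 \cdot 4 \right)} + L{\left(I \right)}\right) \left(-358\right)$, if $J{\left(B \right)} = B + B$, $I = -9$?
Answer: $-112412$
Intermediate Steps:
$L{\left(R \right)} = 25$ ($L{\left(R \right)} = -3 + 28 = 25$)
$J{\left(B \right)} = 2 B$
$N{\left(C,b \right)} = \left(1 + 2 b\right)^{2}$
$\left(N{\left(-30,2 \cdot 4 \right)} + L{\left(I \right)}\right) \left(-358\right) = \left(\left(1 + 2 \cdot 2 \cdot 4\right)^{2} + 25\right) \left(-358\right) = \left(\left(1 + 2 \cdot 8\right)^{2} + 25\right) \left(-358\right) = \left(\left(1 + 16\right)^{2} + 25\right) \left(-358\right) = \left(17^{2} + 25\right) \left(-358\right) = \left(289 + 25\right) \left(-358\right) = 314 \left(-358\right) = -112412$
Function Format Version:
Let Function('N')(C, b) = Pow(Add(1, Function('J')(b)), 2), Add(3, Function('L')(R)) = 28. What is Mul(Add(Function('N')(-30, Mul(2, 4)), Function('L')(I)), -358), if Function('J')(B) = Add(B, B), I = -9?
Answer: -112412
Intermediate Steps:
Function('L')(R) = 25 (Function('L')(R) = Add(-3, 28) = 25)
Function('J')(B) = Mul(2, B)
Function('N')(C, b) = Pow(Add(1, Mul(2, b)), 2)
Mul(Add(Function('N')(-30, Mul(2, 4)), Function('L')(I)), -358) = Mul(Add(Pow(Add(1, Mul(2, Mul(2, 4))), 2), 25), -358) = Mul(Add(Pow(Add(1, Mul(2, 8)), 2), 25), -358) = Mul(Add(Pow(Add(1, 16), 2), 25), -358) = Mul(Add(Pow(17, 2), 25), -358) = Mul(Add(289, 25), -358) = Mul(314, -358) = -112412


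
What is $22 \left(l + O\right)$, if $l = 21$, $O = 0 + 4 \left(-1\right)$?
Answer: $374$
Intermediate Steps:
$O = -4$ ($O = 0 - 4 = -4$)
$22 \left(l + O\right) = 22 \left(21 - 4\right) = 22 \cdot 17 = 374$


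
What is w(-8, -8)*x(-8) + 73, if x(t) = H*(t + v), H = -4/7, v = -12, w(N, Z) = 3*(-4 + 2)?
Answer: 31/7 ≈ 4.4286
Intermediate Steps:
w(N, Z) = -6 (w(N, Z) = 3*(-2) = -6)
H = -4/7 (H = -4*⅐ = -4/7 ≈ -0.57143)
x(t) = 48/7 - 4*t/7 (x(t) = -4*(t - 12)/7 = -4*(-12 + t)/7 = 48/7 - 4*t/7)
w(-8, -8)*x(-8) + 73 = -6*(48/7 - 4/7*(-8)) + 73 = -6*(48/7 + 32/7) + 73 = -6*80/7 + 73 = -480/7 + 73 = 31/7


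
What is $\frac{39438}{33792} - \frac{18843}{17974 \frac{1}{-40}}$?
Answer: $\frac{198322461}{4601344} \approx 43.101$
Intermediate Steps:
$\frac{39438}{33792} - \frac{18843}{17974 \frac{1}{-40}} = 39438 \cdot \frac{1}{33792} - \frac{18843}{17974 \left(- \frac{1}{40}\right)} = \frac{6573}{5632} - \frac{18843}{- \frac{8987}{20}} = \frac{6573}{5632} - - \frac{34260}{817} = \frac{6573}{5632} + \frac{34260}{817} = \frac{198322461}{4601344}$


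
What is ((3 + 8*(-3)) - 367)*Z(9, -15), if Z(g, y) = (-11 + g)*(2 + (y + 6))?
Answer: -5432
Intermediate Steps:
Z(g, y) = (-11 + g)*(8 + y) (Z(g, y) = (-11 + g)*(2 + (6 + y)) = (-11 + g)*(8 + y))
((3 + 8*(-3)) - 367)*Z(9, -15) = ((3 + 8*(-3)) - 367)*(-88 - 11*(-15) + 8*9 + 9*(-15)) = ((3 - 24) - 367)*(-88 + 165 + 72 - 135) = (-21 - 367)*14 = -388*14 = -5432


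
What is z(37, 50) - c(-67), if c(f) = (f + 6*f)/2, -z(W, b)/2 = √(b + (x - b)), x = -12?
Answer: 469/2 - 4*I*√3 ≈ 234.5 - 6.9282*I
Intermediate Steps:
z(W, b) = -4*I*√3 (z(W, b) = -2*√(b + (-12 - b)) = -4*I*√3)
c(f) = 7*f/2 (c(f) = (7*f)*(½) = 7*f/2)
z(37, 50) - c(-67) = -4*I*√3 - 7*(-67)/2 = -4*I*√3 - 1*(-469/2) = -4*I*√3 + 469/2 = 469/2 - 4*I*√3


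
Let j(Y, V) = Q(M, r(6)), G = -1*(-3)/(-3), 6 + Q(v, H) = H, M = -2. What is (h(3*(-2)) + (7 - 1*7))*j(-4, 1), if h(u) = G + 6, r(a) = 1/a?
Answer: -175/6 ≈ -29.167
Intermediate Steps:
Q(v, H) = -6 + H
G = -1 (G = 3*(-⅓) = -1)
j(Y, V) = -35/6 (j(Y, V) = -6 + 1/6 = -6 + ⅙ = -35/6)
h(u) = 5 (h(u) = -1 + 6 = 5)
(h(3*(-2)) + (7 - 1*7))*j(-4, 1) = (5 + (7 - 1*7))*(-35/6) = (5 + (7 - 7))*(-35/6) = (5 + 0)*(-35/6) = 5*(-35/6) = -175/6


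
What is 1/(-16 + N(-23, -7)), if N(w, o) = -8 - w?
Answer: -1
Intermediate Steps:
1/(-16 + N(-23, -7)) = 1/(-16 + (-8 - 1*(-23))) = 1/(-16 + (-8 + 23)) = 1/(-16 + 15) = 1/(-1) = -1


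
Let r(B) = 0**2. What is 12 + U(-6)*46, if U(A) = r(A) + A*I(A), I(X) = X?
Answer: 1668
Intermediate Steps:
r(B) = 0
U(A) = A**2 (U(A) = 0 + A*A = 0 + A**2 = A**2)
12 + U(-6)*46 = 12 + (-6)**2*46 = 12 + 36*46 = 12 + 1656 = 1668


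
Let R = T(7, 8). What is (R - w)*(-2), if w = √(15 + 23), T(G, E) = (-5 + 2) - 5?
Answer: 16 + 2*√38 ≈ 28.329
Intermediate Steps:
T(G, E) = -8 (T(G, E) = -3 - 5 = -8)
R = -8
w = √38 ≈ 6.1644
(R - w)*(-2) = (-8 - √38)*(-2) = 16 + 2*√38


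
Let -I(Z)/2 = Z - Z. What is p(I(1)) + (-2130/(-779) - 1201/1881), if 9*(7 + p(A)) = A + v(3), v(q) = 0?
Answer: -378218/77121 ≈ -4.9042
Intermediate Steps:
I(Z) = 0 (I(Z) = -2*(Z - Z) = -2*0 = 0)
p(A) = -7 + A/9 (p(A) = -7 + (A + 0)/9 = -7 + A/9)
p(I(1)) + (-2130/(-779) - 1201/1881) = (-7 + (⅑)*0) + (-2130/(-779) - 1201/1881) = (-7 + 0) + (-2130*(-1/779) - 1201*1/1881) = -7 + (2130/779 - 1201/1881) = -7 + 161629/77121 = -378218/77121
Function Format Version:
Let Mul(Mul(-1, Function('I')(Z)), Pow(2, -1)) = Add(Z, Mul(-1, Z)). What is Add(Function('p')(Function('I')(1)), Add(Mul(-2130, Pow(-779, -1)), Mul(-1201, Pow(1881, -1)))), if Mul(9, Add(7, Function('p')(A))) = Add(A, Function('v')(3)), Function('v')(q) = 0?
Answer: Rational(-378218, 77121) ≈ -4.9042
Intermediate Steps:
Function('I')(Z) = 0 (Function('I')(Z) = Mul(-2, Add(Z, Mul(-1, Z))) = Mul(-2, 0) = 0)
Function('p')(A) = Add(-7, Mul(Rational(1, 9), A)) (Function('p')(A) = Add(-7, Mul(Rational(1, 9), Add(A, 0))) = Add(-7, Mul(Rational(1, 9), A)))
Add(Function('p')(Function('I')(1)), Add(Mul(-2130, Pow(-779, -1)), Mul(-1201, Pow(1881, -1)))) = Add(Add(-7, Mul(Rational(1, 9), 0)), Add(Mul(-2130, Pow(-779, -1)), Mul(-1201, Pow(1881, -1)))) = Add(Add(-7, 0), Add(Mul(-2130, Rational(-1, 779)), Mul(-1201, Rational(1, 1881)))) = Add(-7, Add(Rational(2130, 779), Rational(-1201, 1881))) = Add(-7, Rational(161629, 77121)) = Rational(-378218, 77121)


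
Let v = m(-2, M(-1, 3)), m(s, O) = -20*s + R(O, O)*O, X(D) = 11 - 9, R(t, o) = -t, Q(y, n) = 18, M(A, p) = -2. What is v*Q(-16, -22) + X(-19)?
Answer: 650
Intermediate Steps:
X(D) = 2
m(s, O) = -O**2 - 20*s (m(s, O) = -20*s + (-O)*O = -20*s - O**2 = -O**2 - 20*s)
v = 36 (v = -1*(-2)**2 - 20*(-2) = -1*4 + 40 = -4 + 40 = 36)
v*Q(-16, -22) + X(-19) = 36*18 + 2 = 648 + 2 = 650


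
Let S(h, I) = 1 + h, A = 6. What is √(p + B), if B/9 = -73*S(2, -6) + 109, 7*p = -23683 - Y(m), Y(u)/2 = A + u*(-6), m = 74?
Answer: I*√208159/7 ≈ 65.178*I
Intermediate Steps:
Y(u) = 12 - 12*u (Y(u) = 2*(6 + u*(-6)) = 2*(6 - 6*u) = 12 - 12*u)
p = -22807/7 (p = (-23683 - (12 - 12*74))/7 = (-23683 - (12 - 888))/7 = (-23683 - 1*(-876))/7 = (-23683 + 876)/7 = (⅐)*(-22807) = -22807/7 ≈ -3258.1)
B = -990 (B = 9*(-73*(1 + 2) + 109) = 9*(-73*3 + 109) = 9*(-219 + 109) = 9*(-110) = -990)
√(p + B) = √(-22807/7 - 990) = √(-29737/7) = I*√208159/7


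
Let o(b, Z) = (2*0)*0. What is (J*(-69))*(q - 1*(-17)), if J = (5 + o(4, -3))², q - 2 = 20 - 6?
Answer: -56925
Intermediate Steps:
o(b, Z) = 0 (o(b, Z) = 0*0 = 0)
q = 16 (q = 2 + (20 - 6) = 2 + 14 = 16)
J = 25 (J = (5 + 0)² = 5² = 25)
(J*(-69))*(q - 1*(-17)) = (25*(-69))*(16 - 1*(-17)) = -1725*(16 + 17) = -1725*33 = -56925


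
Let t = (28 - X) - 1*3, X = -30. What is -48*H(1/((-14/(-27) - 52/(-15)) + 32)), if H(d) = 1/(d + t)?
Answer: -233184/267325 ≈ -0.87229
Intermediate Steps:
t = 55 (t = (28 - 1*(-30)) - 1*3 = (28 + 30) - 3 = 58 - 3 = 55)
H(d) = 1/(55 + d) (H(d) = 1/(d + 55) = 1/(55 + d))
-48*H(1/((-14/(-27) - 52/(-15)) + 32)) = -48/(55 + 1/((-14/(-27) - 52/(-15)) + 32)) = -48/(55 + 1/((-14*(-1/27) - 52*(-1/15)) + 32)) = -48/(55 + 1/((14/27 + 52/15) + 32)) = -48/(55 + 1/(538/135 + 32)) = -48/(55 + 1/(4858/135)) = -48/(55 + 135/4858) = -48/267325/4858 = -48*4858/267325 = -233184/267325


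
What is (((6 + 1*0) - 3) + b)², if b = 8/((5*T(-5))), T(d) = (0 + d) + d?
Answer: 5041/625 ≈ 8.0656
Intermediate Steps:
T(d) = 2*d (T(d) = d + d = 2*d)
b = -4/25 (b = 8/((5*(2*(-5)))) = 8/((5*(-10))) = 8/(-50) = 8*(-1/50) = -4/25 ≈ -0.16000)
(((6 + 1*0) - 3) + b)² = (((6 + 1*0) - 3) - 4/25)² = (((6 + 0) - 3) - 4/25)² = ((6 - 3) - 4/25)² = (3 - 4/25)² = (71/25)² = 5041/625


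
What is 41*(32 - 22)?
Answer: 410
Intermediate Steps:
41*(32 - 22) = 41*10 = 410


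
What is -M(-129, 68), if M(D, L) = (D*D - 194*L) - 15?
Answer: -3434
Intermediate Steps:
M(D, L) = -15 + D² - 194*L (M(D, L) = (D² - 194*L) - 15 = -15 + D² - 194*L)
-M(-129, 68) = -(-15 + (-129)² - 194*68) = -(-15 + 16641 - 13192) = -1*3434 = -3434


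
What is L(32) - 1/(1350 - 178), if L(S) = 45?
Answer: 52739/1172 ≈ 44.999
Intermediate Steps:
L(32) - 1/(1350 - 178) = 45 - 1/(1350 - 178) = 45 - 1/1172 = 52739/1172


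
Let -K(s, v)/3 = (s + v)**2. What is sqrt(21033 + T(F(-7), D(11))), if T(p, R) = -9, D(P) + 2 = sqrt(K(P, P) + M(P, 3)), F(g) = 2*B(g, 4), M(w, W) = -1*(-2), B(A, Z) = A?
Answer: 12*sqrt(146) ≈ 145.00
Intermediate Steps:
M(w, W) = 2
K(s, v) = -3*(s + v)**2
F(g) = 2*g
D(P) = -2 + sqrt(2 - 12*P**2) (D(P) = -2 + sqrt(-3*(P + P)**2 + 2) = -2 + sqrt(-3*4*P**2 + 2) = -2 + sqrt(-12*P**2 + 2) = -2 + sqrt(2 - 12*P**2))
sqrt(21033 + T(F(-7), D(11))) = sqrt(21033 - 9) = sqrt(21024) = 12*sqrt(146)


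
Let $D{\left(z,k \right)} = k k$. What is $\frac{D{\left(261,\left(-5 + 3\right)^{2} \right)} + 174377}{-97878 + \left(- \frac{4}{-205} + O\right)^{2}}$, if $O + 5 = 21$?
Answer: $- \frac{7328865825}{4102538294} \approx -1.7864$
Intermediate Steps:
$D{\left(z,k \right)} = k^{2}$
$O = 16$ ($O = -5 + 21 = 16$)
$\frac{D{\left(261,\left(-5 + 3\right)^{2} \right)} + 174377}{-97878 + \left(- \frac{4}{-205} + O\right)^{2}} = \frac{\left(\left(-5 + 3\right)^{2}\right)^{2} + 174377}{-97878 + \left(- \frac{4}{-205} + 16\right)^{2}} = \frac{\left(\left(-2\right)^{2}\right)^{2} + 174377}{-97878 + \left(\left(-4\right) \left(- \frac{1}{205}\right) + 16\right)^{2}} = \frac{4^{2} + 174377}{-97878 + \left(\frac{4}{205} + 16\right)^{2}} = \frac{16 + 174377}{-97878 + \left(\frac{3284}{205}\right)^{2}} = \frac{174393}{-97878 + \frac{10784656}{42025}} = \frac{174393}{- \frac{4102538294}{42025}} = 174393 \left(- \frac{42025}{4102538294}\right) = - \frac{7328865825}{4102538294}$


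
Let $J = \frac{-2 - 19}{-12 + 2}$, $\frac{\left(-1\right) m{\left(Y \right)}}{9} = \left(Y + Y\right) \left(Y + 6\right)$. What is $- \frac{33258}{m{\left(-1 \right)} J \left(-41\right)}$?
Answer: $\frac{11086}{2583} \approx 4.2919$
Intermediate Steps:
$m{\left(Y \right)} = - 18 Y \left(6 + Y\right)$ ($m{\left(Y \right)} = - 9 \left(Y + Y\right) \left(Y + 6\right) = - 9 \cdot 2 Y \left(6 + Y\right) = - 18 Y \left(6 + Y\right)$)
$J = \frac{21}{10}$ ($J = - \frac{21}{-10} = \left(-21\right) \left(- \frac{1}{10}\right) = \frac{21}{10} \approx 2.1$)
$- \frac{33258}{m{\left(-1 \right)} J \left(-41\right)} = - \frac{33258}{\left(-18\right) \left(-1\right) \left(6 - 1\right) \frac{21}{10} \left(-41\right)} = - \frac{33258}{\left(-18\right) \left(-1\right) 5 \cdot \frac{21}{10} \left(-41\right)} = - \frac{33258}{90 \cdot \frac{21}{10} \left(-41\right)} = - \frac{33258}{189 \left(-41\right)} = - \frac{33258}{-7749} = \left(-33258\right) \left(- \frac{1}{7749}\right) = \frac{11086}{2583}$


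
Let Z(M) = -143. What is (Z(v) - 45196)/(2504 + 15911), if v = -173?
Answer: -357/145 ≈ -2.4621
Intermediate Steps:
(Z(v) - 45196)/(2504 + 15911) = (-143 - 45196)/(2504 + 15911) = -45339/18415 = -45339*1/18415 = -357/145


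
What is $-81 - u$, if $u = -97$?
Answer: $16$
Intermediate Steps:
$-81 - u = -81 - -97 = -81 + 97 = 16$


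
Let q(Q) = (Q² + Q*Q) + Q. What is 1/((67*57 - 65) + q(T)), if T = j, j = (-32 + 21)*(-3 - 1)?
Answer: 1/7670 ≈ 0.00013038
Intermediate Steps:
j = 44 (j = -11*(-4) = 44)
T = 44
q(Q) = Q + 2*Q² (q(Q) = (Q² + Q²) + Q = 2*Q² + Q = Q + 2*Q²)
1/((67*57 - 65) + q(T)) = 1/((67*57 - 65) + 44*(1 + 2*44)) = 1/((3819 - 65) + 44*(1 + 88)) = 1/(3754 + 44*89) = 1/(3754 + 3916) = 1/7670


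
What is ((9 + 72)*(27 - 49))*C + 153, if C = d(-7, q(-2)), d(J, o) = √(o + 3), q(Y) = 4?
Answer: 153 - 1782*√7 ≈ -4561.7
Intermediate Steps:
d(J, o) = √(3 + o)
C = √7 (C = √(3 + 4) = √7 ≈ 2.6458)
((9 + 72)*(27 - 49))*C + 153 = ((9 + 72)*(27 - 49))*√7 + 153 = (81*(-22))*√7 + 153 = -1782*√7 + 153 = 153 - 1782*√7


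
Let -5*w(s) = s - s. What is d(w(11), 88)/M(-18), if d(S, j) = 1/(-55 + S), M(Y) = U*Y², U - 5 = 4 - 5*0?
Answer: -1/160380 ≈ -6.2352e-6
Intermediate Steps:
U = 9 (U = 5 + (4 - 5*0) = 5 + (4 + 0) = 5 + 4 = 9)
w(s) = 0 (w(s) = -(s - s)/5 = -⅕*0 = 0)
M(Y) = 9*Y²
d(w(11), 88)/M(-18) = 1/((-55 + 0)*((9*(-18)²))) = 1/((-55)*((9*324))) = -1/55/2916 = -1/55*1/2916 = -1/160380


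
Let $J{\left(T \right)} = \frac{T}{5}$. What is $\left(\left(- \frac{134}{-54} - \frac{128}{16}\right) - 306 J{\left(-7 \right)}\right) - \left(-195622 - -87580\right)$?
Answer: $\frac{14642759}{135} \approx 1.0846 \cdot 10^{5}$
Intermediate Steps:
$J{\left(T \right)} = \frac{T}{5}$ ($J{\left(T \right)} = T \frac{1}{5} = \frac{T}{5}$)
$\left(\left(- \frac{134}{-54} - \frac{128}{16}\right) - 306 J{\left(-7 \right)}\right) - \left(-195622 - -87580\right) = \left(\left(- \frac{134}{-54} - \frac{128}{16}\right) - 306 \cdot \frac{1}{5} \left(-7\right)\right) - \left(-195622 - -87580\right) = \left(\left(\left(-134\right) \left(- \frac{1}{54}\right) - 8\right) - - \frac{2142}{5}\right) - \left(-195622 + 87580\right) = \left(\left(\frac{67}{27} - 8\right) + \frac{2142}{5}\right) - -108042 = \left(- \frac{149}{27} + \frac{2142}{5}\right) + 108042 = \frac{57089}{135} + 108042 = \frac{14642759}{135}$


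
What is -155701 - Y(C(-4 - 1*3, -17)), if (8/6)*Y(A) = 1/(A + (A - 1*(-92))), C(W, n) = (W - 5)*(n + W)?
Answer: -416033075/2672 ≈ -1.5570e+5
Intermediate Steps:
C(W, n) = (-5 + W)*(W + n)
Y(A) = 3/(4*(92 + 2*A)) (Y(A) = 3/(4*(A + (A - 1*(-92)))) = 3/(4*(A + (A + 92))) = 3/(4*(A + (92 + A))) = 3/(4*(92 + 2*A)))
-155701 - Y(C(-4 - 1*3, -17)) = -155701 - 3/(8*(46 + ((-4 - 1*3)² - 5*(-4 - 1*3) - 5*(-17) + (-4 - 1*3)*(-17)))) = -155701 - 3/(8*(46 + ((-4 - 3)² - 5*(-4 - 3) + 85 + (-4 - 3)*(-17)))) = -155701 - 3/(8*(46 + ((-7)² - 5*(-7) + 85 - 7*(-17)))) = -155701 - 3/(8*(46 + (49 + 35 + 85 + 119))) = -155701 - 3/(8*(46 + 288)) = -155701 - 3/(8*334) = -155701 - 1*3/2672 = -155701 - 3/2672 = -416033075/2672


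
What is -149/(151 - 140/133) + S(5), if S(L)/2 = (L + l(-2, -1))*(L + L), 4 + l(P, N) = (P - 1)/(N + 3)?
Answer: -31321/2849 ≈ -10.994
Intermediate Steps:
l(P, N) = -4 + (-1 + P)/(3 + N) (l(P, N) = -4 + (P - 1)/(N + 3) = -4 + (-1 + P)/(3 + N))
S(L) = 4*L*(-11/2 + L) (S(L) = 2*((L + (-13 - 2 - 4*(-1))/(3 - 1))*(L + L)) = 2*((L + (-13 - 2 + 4)/2)*(2*L)) = 2*((L + (½)*(-11))*(2*L)) = 2*((L - 11/2)*(2*L)) = 2*((-11/2 + L)*(2*L)) = 2*(2*L*(-11/2 + L)) = 4*L*(-11/2 + L))
-149/(151 - 140/133) + S(5) = -149/(151 - 140/133) + 2*5*(-11 + 2*5) = -149/(151 - 140*1/133) + 2*5*(-11 + 10) = -149/(151 - 20/19) + 2*5*(-1) = -149/(2849/19) - 10 = (19/2849)*(-149) - 10 = -2831/2849 - 10 = -31321/2849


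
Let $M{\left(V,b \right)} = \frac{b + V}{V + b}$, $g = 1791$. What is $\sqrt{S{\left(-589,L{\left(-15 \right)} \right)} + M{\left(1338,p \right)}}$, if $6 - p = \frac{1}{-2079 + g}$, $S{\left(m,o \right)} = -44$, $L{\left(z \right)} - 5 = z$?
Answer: $i \sqrt{43} \approx 6.5574 i$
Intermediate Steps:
$L{\left(z \right)} = 5 + z$
$p = \frac{1729}{288}$ ($p = 6 - \frac{1}{-2079 + 1791} = 6 - \frac{1}{-288} = 6 - - \frac{1}{288} = 6 + \frac{1}{288} = \frac{1729}{288} \approx 6.0035$)
$M{\left(V,b \right)} = 1$ ($M{\left(V,b \right)} = \frac{V + b}{V + b} = 1$)
$\sqrt{S{\left(-589,L{\left(-15 \right)} \right)} + M{\left(1338,p \right)}} = \sqrt{-44 + 1} = \sqrt{-43} = i \sqrt{43}$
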